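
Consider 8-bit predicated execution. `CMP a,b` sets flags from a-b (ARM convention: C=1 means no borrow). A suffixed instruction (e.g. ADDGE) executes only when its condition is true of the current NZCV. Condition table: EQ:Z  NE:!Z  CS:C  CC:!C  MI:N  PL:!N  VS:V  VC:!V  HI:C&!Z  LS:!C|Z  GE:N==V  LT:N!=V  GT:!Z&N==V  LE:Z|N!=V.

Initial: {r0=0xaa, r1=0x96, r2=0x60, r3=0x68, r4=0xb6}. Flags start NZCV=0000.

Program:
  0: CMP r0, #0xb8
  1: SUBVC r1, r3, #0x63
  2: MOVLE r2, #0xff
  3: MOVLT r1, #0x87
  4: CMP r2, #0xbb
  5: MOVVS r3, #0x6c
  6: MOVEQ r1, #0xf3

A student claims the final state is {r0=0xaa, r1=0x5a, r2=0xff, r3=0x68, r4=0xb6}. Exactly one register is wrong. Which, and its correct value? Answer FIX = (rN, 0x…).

FIX = (r1, 0x87)

0: ✓ CMP  NZCV=1000
1: ✓ SUBVC  r1←0x05
2: ✓ MOVLE  r2←0xff
3: ✓ MOVLT  r1←0x87
4: ✓ CMP  NZCV=0010
5: · MOVVS
6: · MOVEQ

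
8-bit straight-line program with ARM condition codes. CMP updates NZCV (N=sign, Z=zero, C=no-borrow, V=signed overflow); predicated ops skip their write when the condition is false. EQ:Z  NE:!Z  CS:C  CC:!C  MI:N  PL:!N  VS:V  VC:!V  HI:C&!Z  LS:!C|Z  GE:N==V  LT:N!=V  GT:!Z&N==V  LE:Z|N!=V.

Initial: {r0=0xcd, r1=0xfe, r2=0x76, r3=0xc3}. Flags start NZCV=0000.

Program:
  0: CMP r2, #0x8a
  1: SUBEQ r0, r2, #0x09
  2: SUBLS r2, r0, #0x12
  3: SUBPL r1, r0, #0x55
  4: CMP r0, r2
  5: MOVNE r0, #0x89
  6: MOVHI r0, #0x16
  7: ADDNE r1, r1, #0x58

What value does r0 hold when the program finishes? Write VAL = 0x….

VAL = 0x16

0: ✓ CMP  NZCV=1001
1: · SUBEQ
2: ✓ SUBLS  r2←0xbb
3: · SUBPL
4: ✓ CMP  NZCV=0010
5: ✓ MOVNE  r0←0x89
6: ✓ MOVHI  r0←0x16
7: ✓ ADDNE  r1←0x56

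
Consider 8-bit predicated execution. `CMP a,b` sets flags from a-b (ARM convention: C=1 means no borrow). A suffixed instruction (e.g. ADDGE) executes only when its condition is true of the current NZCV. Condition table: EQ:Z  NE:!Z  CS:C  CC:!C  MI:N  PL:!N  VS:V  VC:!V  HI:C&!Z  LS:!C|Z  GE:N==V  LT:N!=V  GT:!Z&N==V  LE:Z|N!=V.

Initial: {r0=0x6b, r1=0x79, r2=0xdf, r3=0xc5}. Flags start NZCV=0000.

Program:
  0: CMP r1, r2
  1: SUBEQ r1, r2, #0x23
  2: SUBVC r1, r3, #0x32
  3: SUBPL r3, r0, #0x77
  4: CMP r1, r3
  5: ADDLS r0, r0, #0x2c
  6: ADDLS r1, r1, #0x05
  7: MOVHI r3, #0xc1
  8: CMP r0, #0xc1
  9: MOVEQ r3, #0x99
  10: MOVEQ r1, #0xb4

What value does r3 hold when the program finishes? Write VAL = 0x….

VAL = 0xc5

[0] flags=1001 → (cmp)
[1] flags=1001 EQ?F → skip
[2] flags=1001 VC?F → skip
[3] flags=1001 PL?F → skip
[4] flags=1001 → (cmp)
[5] flags=1001 LS?T → r0=0x97
[6] flags=1001 LS?T → r1=0x7e
[7] flags=1001 HI?F → skip
[8] flags=1000 → (cmp)
[9] flags=1000 EQ?F → skip
[10] flags=1000 EQ?F → skip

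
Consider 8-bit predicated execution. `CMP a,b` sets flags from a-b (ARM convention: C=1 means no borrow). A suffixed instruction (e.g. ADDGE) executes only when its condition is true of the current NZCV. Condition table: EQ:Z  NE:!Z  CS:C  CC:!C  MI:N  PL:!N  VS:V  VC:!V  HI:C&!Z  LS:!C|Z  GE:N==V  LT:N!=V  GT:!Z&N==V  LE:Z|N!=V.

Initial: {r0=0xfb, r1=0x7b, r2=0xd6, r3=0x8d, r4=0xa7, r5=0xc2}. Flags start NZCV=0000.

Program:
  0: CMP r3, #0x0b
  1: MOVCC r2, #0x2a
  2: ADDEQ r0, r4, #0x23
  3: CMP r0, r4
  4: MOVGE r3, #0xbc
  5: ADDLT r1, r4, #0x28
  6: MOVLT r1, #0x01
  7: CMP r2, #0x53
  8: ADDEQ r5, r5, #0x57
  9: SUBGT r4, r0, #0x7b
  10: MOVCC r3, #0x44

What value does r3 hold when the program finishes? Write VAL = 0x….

0: ✓ CMP  NZCV=1010
1: · MOVCC
2: · ADDEQ
3: ✓ CMP  NZCV=0010
4: ✓ MOVGE  r3←0xbc
5: · ADDLT
6: · MOVLT
7: ✓ CMP  NZCV=1010
8: · ADDEQ
9: · SUBGT
10: · MOVCC

VAL = 0xbc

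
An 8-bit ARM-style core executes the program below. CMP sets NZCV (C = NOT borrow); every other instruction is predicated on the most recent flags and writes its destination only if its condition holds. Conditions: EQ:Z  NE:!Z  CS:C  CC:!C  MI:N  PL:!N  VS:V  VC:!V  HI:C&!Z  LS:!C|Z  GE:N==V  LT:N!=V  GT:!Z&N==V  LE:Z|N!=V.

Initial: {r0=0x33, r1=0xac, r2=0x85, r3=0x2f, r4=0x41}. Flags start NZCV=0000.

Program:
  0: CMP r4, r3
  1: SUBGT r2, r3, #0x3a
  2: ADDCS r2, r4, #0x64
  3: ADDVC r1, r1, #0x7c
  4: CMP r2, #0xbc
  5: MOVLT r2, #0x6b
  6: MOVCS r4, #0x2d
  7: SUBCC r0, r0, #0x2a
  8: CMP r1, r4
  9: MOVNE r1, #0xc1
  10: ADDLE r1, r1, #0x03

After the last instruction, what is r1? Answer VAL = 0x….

[0] flags=0010 → (cmp)
[1] flags=0010 GT?T → r2=0xf5
[2] flags=0010 CS?T → r2=0xa5
[3] flags=0010 VC?T → r1=0x28
[4] flags=1000 → (cmp)
[5] flags=1000 LT?T → r2=0x6b
[6] flags=1000 CS?F → skip
[7] flags=1000 CC?T → r0=0x09
[8] flags=1000 → (cmp)
[9] flags=1000 NE?T → r1=0xc1
[10] flags=1000 LE?T → r1=0xc4

VAL = 0xc4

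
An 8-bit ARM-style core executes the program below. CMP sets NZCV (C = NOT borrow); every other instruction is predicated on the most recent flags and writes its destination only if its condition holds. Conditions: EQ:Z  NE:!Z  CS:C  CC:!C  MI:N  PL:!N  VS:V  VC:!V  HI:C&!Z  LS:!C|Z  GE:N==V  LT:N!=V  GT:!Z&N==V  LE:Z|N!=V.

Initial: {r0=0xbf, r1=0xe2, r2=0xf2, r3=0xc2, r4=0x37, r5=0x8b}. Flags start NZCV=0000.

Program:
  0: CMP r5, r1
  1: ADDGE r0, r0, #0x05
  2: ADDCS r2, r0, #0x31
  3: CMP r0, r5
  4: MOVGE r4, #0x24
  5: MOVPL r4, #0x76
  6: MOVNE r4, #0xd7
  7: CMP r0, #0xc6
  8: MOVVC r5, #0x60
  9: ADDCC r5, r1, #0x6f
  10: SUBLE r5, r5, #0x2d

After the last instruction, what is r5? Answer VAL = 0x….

0: ✓ CMP  NZCV=1000
1: · ADDGE
2: · ADDCS
3: ✓ CMP  NZCV=0010
4: ✓ MOVGE  r4←0x24
5: ✓ MOVPL  r4←0x76
6: ✓ MOVNE  r4←0xd7
7: ✓ CMP  NZCV=1000
8: ✓ MOVVC  r5←0x60
9: ✓ ADDCC  r5←0x51
10: ✓ SUBLE  r5←0x24

VAL = 0x24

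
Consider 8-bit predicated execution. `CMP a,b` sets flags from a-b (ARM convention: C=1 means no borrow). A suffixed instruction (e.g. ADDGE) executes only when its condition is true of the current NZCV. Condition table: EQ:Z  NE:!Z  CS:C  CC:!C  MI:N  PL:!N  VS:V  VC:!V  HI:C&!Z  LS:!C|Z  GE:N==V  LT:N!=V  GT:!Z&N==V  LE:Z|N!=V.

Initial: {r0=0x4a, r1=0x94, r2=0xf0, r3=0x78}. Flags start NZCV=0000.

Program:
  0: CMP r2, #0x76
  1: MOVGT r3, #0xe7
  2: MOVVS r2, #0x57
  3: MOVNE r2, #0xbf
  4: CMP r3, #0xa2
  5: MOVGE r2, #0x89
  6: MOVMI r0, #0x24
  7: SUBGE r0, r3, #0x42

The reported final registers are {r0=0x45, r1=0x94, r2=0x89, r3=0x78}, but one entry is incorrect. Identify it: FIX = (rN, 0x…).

[0] flags=0011 → (cmp)
[1] flags=0011 GT?F → skip
[2] flags=0011 VS?T → r2=0x57
[3] flags=0011 NE?T → r2=0xbf
[4] flags=1001 → (cmp)
[5] flags=1001 GE?T → r2=0x89
[6] flags=1001 MI?T → r0=0x24
[7] flags=1001 GE?T → r0=0x36

FIX = (r0, 0x36)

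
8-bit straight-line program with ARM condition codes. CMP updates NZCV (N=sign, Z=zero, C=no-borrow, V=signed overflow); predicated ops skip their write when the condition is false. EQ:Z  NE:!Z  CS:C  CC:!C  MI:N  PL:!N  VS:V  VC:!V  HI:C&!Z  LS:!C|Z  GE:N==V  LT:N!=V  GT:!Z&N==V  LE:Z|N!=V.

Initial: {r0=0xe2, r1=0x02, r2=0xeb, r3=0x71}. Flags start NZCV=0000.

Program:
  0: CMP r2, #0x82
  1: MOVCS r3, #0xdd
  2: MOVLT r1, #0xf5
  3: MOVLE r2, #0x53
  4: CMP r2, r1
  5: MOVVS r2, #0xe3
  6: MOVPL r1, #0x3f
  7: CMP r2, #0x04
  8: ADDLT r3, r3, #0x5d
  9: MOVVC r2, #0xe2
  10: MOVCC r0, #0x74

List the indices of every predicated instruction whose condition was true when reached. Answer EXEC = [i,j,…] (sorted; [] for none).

[0] flags=0010 → (cmp)
[1] flags=0010 CS?T → r3=0xdd
[2] flags=0010 LT?F → skip
[3] flags=0010 LE?F → skip
[4] flags=1010 → (cmp)
[5] flags=1010 VS?F → skip
[6] flags=1010 PL?F → skip
[7] flags=1010 → (cmp)
[8] flags=1010 LT?T → r3=0x3a
[9] flags=1010 VC?T → r2=0xe2
[10] flags=1010 CC?F → skip

EXEC = [1,8,9]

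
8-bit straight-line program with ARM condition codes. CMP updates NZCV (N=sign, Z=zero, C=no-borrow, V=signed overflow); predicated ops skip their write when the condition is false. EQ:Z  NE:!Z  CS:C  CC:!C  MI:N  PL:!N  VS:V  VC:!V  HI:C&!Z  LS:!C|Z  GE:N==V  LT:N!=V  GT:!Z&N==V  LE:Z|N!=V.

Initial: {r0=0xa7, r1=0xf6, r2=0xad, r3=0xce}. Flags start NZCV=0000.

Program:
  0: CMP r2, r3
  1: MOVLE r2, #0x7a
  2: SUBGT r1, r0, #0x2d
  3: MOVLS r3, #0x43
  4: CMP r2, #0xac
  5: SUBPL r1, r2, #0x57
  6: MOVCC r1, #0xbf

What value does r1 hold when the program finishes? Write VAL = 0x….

VAL = 0xbf

[0] flags=1000 → (cmp)
[1] flags=1000 LE?T → r2=0x7a
[2] flags=1000 GT?F → skip
[3] flags=1000 LS?T → r3=0x43
[4] flags=1001 → (cmp)
[5] flags=1001 PL?F → skip
[6] flags=1001 CC?T → r1=0xbf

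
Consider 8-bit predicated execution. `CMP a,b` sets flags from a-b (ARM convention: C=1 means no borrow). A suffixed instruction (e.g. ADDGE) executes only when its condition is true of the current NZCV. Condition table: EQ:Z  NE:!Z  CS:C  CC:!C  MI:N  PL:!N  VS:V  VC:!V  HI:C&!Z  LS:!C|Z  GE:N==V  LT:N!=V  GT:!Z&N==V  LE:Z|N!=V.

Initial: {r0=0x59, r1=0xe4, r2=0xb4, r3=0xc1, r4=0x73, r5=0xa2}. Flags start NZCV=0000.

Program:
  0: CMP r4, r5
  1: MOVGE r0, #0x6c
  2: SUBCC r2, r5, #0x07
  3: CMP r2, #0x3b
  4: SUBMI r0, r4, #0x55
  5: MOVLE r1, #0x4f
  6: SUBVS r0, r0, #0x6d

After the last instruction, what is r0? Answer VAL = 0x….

VAL = 0xff

0: ✓ CMP  NZCV=1001
1: ✓ MOVGE  r0←0x6c
2: ✓ SUBCC  r2←0x9b
3: ✓ CMP  NZCV=0011
4: · SUBMI
5: ✓ MOVLE  r1←0x4f
6: ✓ SUBVS  r0←0xff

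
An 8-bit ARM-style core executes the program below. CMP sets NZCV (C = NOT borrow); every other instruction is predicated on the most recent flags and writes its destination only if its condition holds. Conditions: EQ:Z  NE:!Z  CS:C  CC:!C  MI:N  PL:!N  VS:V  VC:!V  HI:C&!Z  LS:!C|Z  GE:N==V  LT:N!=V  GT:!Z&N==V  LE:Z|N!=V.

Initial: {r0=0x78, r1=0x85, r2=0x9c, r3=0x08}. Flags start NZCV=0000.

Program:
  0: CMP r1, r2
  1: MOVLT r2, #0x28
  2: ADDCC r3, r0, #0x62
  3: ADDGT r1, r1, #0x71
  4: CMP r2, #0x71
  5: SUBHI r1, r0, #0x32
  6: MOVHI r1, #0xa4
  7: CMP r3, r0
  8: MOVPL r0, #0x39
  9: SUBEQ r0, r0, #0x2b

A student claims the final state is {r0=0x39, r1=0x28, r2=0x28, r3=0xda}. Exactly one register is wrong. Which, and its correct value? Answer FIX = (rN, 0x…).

[0] flags=1000 → (cmp)
[1] flags=1000 LT?T → r2=0x28
[2] flags=1000 CC?T → r3=0xda
[3] flags=1000 GT?F → skip
[4] flags=1000 → (cmp)
[5] flags=1000 HI?F → skip
[6] flags=1000 HI?F → skip
[7] flags=0011 → (cmp)
[8] flags=0011 PL?T → r0=0x39
[9] flags=0011 EQ?F → skip

FIX = (r1, 0x85)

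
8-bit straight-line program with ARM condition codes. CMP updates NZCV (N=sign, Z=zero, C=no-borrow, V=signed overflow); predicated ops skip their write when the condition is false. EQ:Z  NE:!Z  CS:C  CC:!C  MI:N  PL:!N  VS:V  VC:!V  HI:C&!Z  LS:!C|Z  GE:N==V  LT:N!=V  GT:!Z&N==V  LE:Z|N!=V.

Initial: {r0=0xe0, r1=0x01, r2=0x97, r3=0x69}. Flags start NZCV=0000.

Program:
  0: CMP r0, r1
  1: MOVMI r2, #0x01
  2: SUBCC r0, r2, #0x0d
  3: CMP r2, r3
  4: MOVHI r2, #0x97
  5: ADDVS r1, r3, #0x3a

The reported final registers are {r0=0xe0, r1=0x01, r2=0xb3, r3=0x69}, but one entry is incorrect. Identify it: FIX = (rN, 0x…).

FIX = (r2, 0x01)

0: ✓ CMP  NZCV=1010
1: ✓ MOVMI  r2←0x01
2: · SUBCC
3: ✓ CMP  NZCV=1000
4: · MOVHI
5: · ADDVS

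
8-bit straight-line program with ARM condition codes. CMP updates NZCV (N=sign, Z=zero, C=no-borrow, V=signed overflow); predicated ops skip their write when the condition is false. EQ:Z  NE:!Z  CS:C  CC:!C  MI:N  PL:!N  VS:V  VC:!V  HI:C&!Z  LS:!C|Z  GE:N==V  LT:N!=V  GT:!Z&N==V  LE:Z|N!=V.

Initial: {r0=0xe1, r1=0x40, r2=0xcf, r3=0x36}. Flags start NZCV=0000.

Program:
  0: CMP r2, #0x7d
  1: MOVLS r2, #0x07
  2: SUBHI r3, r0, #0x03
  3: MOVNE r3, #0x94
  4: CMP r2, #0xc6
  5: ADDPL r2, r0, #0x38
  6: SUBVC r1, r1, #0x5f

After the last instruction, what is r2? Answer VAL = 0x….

VAL = 0x19

[0] flags=0011 → (cmp)
[1] flags=0011 LS?F → skip
[2] flags=0011 HI?T → r3=0xde
[3] flags=0011 NE?T → r3=0x94
[4] flags=0010 → (cmp)
[5] flags=0010 PL?T → r2=0x19
[6] flags=0010 VC?T → r1=0xe1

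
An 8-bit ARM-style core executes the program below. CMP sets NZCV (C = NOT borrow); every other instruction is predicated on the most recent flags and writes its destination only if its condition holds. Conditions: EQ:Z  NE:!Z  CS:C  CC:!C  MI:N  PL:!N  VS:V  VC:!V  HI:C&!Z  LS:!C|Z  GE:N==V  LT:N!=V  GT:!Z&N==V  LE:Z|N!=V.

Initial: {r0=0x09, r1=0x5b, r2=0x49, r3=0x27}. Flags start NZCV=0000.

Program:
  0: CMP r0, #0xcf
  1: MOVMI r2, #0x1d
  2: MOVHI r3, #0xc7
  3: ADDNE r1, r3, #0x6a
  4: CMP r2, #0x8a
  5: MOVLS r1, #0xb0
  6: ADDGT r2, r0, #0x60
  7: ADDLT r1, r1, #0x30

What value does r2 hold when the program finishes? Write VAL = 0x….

0: ✓ CMP  NZCV=0000
1: · MOVMI
2: · MOVHI
3: ✓ ADDNE  r1←0x91
4: ✓ CMP  NZCV=1001
5: ✓ MOVLS  r1←0xb0
6: ✓ ADDGT  r2←0x69
7: · ADDLT

VAL = 0x69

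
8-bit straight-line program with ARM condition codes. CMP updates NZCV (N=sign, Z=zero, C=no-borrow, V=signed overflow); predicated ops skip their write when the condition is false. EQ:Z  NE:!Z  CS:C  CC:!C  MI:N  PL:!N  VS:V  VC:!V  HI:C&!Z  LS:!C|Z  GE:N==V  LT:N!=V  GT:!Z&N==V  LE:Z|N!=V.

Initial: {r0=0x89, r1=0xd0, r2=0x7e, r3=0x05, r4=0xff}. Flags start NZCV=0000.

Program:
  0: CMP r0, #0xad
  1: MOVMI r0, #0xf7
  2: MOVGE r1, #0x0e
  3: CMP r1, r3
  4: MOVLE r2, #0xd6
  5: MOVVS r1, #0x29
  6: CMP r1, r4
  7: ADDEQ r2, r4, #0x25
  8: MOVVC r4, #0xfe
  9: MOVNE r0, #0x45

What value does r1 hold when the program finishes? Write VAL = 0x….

VAL = 0xd0

[0] flags=1000 → (cmp)
[1] flags=1000 MI?T → r0=0xf7
[2] flags=1000 GE?F → skip
[3] flags=1010 → (cmp)
[4] flags=1010 LE?T → r2=0xd6
[5] flags=1010 VS?F → skip
[6] flags=1000 → (cmp)
[7] flags=1000 EQ?F → skip
[8] flags=1000 VC?T → r4=0xfe
[9] flags=1000 NE?T → r0=0x45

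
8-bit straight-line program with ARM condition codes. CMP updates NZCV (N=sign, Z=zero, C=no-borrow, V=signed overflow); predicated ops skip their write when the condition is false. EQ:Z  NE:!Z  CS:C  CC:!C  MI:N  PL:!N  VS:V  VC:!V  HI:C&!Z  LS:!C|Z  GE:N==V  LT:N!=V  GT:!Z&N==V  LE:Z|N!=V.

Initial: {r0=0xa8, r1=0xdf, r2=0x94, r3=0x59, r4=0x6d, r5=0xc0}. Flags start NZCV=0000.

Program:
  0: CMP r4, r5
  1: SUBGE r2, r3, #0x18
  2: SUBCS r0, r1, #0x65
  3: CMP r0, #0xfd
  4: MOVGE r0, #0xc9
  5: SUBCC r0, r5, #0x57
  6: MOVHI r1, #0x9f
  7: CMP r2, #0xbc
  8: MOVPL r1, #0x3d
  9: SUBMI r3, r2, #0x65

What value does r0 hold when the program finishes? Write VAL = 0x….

VAL = 0x69

0: ✓ CMP  NZCV=1001
1: ✓ SUBGE  r2←0x41
2: · SUBCS
3: ✓ CMP  NZCV=1000
4: · MOVGE
5: ✓ SUBCC  r0←0x69
6: · MOVHI
7: ✓ CMP  NZCV=1001
8: · MOVPL
9: ✓ SUBMI  r3←0xdc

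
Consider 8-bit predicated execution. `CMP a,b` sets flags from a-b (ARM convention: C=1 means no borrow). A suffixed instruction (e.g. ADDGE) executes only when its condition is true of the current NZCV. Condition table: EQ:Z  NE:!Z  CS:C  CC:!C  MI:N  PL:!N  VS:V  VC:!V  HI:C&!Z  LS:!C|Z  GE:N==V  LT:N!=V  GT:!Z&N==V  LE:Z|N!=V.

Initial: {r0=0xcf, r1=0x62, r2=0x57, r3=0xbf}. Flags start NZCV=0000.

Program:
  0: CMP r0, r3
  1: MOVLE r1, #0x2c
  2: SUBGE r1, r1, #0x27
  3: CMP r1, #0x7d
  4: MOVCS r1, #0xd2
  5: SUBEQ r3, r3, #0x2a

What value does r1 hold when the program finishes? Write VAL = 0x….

VAL = 0x3b

0: ✓ CMP  NZCV=0010
1: · MOVLE
2: ✓ SUBGE  r1←0x3b
3: ✓ CMP  NZCV=1000
4: · MOVCS
5: · SUBEQ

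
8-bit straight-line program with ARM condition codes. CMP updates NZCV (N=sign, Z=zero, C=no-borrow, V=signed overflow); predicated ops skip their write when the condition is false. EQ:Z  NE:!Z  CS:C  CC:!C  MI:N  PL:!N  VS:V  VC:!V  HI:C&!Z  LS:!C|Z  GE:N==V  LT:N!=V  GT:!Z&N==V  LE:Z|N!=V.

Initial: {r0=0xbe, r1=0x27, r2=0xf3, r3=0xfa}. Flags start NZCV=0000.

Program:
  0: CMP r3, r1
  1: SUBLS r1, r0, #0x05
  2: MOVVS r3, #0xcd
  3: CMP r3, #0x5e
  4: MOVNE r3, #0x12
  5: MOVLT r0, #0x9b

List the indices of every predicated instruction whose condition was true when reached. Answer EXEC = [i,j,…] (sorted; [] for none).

[0] flags=1010 → (cmp)
[1] flags=1010 LS?F → skip
[2] flags=1010 VS?F → skip
[3] flags=1010 → (cmp)
[4] flags=1010 NE?T → r3=0x12
[5] flags=1010 LT?T → r0=0x9b

EXEC = [4,5]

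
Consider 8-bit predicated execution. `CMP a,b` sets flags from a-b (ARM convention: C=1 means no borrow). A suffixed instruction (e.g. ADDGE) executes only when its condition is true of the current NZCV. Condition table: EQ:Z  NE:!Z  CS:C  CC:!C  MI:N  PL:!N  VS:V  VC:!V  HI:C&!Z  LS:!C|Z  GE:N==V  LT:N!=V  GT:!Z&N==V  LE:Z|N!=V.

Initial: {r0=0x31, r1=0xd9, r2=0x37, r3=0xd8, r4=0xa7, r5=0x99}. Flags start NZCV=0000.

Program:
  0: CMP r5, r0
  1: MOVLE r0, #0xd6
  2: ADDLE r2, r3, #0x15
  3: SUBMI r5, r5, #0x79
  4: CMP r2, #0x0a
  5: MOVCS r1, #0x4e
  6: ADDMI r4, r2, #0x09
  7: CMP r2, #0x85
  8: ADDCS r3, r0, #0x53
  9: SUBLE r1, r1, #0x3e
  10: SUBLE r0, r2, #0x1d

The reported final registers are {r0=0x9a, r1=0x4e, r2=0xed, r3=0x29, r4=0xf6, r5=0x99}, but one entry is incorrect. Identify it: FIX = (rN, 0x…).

FIX = (r0, 0xd6)

[0] flags=0011 → (cmp)
[1] flags=0011 LE?T → r0=0xd6
[2] flags=0011 LE?T → r2=0xed
[3] flags=0011 MI?F → skip
[4] flags=1010 → (cmp)
[5] flags=1010 CS?T → r1=0x4e
[6] flags=1010 MI?T → r4=0xf6
[7] flags=0010 → (cmp)
[8] flags=0010 CS?T → r3=0x29
[9] flags=0010 LE?F → skip
[10] flags=0010 LE?F → skip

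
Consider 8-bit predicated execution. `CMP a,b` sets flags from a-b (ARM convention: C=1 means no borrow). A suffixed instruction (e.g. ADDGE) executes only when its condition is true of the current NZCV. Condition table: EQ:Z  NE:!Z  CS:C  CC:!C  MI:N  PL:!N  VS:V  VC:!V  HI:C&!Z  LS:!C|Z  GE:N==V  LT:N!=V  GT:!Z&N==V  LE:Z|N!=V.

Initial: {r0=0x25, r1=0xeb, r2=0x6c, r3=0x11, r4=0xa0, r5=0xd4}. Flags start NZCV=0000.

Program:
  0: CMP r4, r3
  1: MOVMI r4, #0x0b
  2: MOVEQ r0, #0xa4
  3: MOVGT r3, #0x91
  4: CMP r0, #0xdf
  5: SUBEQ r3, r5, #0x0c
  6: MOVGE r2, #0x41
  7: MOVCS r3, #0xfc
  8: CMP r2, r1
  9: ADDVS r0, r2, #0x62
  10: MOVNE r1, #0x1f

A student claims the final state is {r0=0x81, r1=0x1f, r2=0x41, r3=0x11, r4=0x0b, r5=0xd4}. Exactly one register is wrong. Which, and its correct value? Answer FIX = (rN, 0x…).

[0] flags=1010 → (cmp)
[1] flags=1010 MI?T → r4=0x0b
[2] flags=1010 EQ?F → skip
[3] flags=1010 GT?F → skip
[4] flags=0000 → (cmp)
[5] flags=0000 EQ?F → skip
[6] flags=0000 GE?T → r2=0x41
[7] flags=0000 CS?F → skip
[8] flags=0000 → (cmp)
[9] flags=0000 VS?F → skip
[10] flags=0000 NE?T → r1=0x1f

FIX = (r0, 0x25)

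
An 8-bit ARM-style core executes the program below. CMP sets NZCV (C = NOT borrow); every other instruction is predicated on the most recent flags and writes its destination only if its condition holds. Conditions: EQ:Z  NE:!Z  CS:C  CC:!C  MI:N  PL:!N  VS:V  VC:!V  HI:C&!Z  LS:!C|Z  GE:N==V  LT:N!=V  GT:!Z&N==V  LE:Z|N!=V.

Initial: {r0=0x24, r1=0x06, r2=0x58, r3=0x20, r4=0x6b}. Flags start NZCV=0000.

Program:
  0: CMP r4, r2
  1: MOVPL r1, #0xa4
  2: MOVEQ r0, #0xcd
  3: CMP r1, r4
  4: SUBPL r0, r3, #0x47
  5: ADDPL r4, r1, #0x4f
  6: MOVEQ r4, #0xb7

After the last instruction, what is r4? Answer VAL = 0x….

0: ✓ CMP  NZCV=0010
1: ✓ MOVPL  r1←0xa4
2: · MOVEQ
3: ✓ CMP  NZCV=0011
4: ✓ SUBPL  r0←0xd9
5: ✓ ADDPL  r4←0xf3
6: · MOVEQ

VAL = 0xf3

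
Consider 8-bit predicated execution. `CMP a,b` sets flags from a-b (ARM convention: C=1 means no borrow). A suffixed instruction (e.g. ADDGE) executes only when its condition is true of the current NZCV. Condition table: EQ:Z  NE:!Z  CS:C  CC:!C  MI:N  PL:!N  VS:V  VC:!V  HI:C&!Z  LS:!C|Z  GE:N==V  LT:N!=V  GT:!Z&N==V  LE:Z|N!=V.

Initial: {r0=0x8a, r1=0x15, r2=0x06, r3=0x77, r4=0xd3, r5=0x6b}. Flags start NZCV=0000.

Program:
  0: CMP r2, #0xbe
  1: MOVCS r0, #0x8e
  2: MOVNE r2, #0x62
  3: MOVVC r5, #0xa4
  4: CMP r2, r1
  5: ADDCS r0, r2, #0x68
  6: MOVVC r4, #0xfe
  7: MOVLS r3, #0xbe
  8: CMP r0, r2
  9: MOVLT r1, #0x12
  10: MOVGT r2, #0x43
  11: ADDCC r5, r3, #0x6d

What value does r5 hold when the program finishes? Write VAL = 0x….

[0] flags=0000 → (cmp)
[1] flags=0000 CS?F → skip
[2] flags=0000 NE?T → r2=0x62
[3] flags=0000 VC?T → r5=0xa4
[4] flags=0010 → (cmp)
[5] flags=0010 CS?T → r0=0xca
[6] flags=0010 VC?T → r4=0xfe
[7] flags=0010 LS?F → skip
[8] flags=0011 → (cmp)
[9] flags=0011 LT?T → r1=0x12
[10] flags=0011 GT?F → skip
[11] flags=0011 CC?F → skip

VAL = 0xa4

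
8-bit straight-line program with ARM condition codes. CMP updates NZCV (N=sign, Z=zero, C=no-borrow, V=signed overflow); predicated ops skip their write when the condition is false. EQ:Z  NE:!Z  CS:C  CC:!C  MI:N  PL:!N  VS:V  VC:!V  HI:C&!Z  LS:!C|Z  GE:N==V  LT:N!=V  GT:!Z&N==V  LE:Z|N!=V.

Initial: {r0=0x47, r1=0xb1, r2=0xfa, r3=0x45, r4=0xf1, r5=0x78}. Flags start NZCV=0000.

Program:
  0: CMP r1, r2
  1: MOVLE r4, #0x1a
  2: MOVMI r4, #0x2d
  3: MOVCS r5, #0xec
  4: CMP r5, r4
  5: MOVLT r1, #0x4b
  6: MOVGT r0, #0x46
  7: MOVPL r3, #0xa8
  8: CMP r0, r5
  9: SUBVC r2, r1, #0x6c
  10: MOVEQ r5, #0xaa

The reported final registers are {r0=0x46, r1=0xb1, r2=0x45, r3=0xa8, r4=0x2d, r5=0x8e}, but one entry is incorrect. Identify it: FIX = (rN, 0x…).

FIX = (r5, 0x78)

0: ✓ CMP  NZCV=1000
1: ✓ MOVLE  r4←0x1a
2: ✓ MOVMI  r4←0x2d
3: · MOVCS
4: ✓ CMP  NZCV=0010
5: · MOVLT
6: ✓ MOVGT  r0←0x46
7: ✓ MOVPL  r3←0xa8
8: ✓ CMP  NZCV=1000
9: ✓ SUBVC  r2←0x45
10: · MOVEQ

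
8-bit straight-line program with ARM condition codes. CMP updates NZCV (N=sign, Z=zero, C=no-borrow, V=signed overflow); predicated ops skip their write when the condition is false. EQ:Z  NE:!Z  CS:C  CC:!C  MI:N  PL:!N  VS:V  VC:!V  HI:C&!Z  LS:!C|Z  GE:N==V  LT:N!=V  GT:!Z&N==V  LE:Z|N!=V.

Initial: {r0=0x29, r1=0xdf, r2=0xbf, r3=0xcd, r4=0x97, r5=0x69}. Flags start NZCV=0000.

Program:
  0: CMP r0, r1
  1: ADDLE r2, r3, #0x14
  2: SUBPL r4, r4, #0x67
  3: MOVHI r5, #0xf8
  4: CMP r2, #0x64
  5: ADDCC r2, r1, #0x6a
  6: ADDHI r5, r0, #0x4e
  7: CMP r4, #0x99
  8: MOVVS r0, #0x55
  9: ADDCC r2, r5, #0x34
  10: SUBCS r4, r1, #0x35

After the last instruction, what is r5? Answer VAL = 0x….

VAL = 0x77

[0] flags=0000 → (cmp)
[1] flags=0000 LE?F → skip
[2] flags=0000 PL?T → r4=0x30
[3] flags=0000 HI?F → skip
[4] flags=0011 → (cmp)
[5] flags=0011 CC?F → skip
[6] flags=0011 HI?T → r5=0x77
[7] flags=1001 → (cmp)
[8] flags=1001 VS?T → r0=0x55
[9] flags=1001 CC?T → r2=0xab
[10] flags=1001 CS?F → skip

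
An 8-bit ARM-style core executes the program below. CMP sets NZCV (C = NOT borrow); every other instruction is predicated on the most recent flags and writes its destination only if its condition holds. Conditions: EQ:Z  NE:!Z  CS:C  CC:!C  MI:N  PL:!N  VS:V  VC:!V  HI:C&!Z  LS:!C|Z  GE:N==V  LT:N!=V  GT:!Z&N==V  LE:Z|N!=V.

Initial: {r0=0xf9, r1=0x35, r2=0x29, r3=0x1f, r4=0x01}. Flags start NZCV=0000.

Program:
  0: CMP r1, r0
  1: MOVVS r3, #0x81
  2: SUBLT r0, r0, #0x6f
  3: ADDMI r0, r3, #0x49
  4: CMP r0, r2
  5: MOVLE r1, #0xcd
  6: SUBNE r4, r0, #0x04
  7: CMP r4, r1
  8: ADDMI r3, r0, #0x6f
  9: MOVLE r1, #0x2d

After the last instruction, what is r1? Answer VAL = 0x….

VAL = 0xcd

[0] flags=0000 → (cmp)
[1] flags=0000 VS?F → skip
[2] flags=0000 LT?F → skip
[3] flags=0000 MI?F → skip
[4] flags=1010 → (cmp)
[5] flags=1010 LE?T → r1=0xcd
[6] flags=1010 NE?T → r4=0xf5
[7] flags=0010 → (cmp)
[8] flags=0010 MI?F → skip
[9] flags=0010 LE?F → skip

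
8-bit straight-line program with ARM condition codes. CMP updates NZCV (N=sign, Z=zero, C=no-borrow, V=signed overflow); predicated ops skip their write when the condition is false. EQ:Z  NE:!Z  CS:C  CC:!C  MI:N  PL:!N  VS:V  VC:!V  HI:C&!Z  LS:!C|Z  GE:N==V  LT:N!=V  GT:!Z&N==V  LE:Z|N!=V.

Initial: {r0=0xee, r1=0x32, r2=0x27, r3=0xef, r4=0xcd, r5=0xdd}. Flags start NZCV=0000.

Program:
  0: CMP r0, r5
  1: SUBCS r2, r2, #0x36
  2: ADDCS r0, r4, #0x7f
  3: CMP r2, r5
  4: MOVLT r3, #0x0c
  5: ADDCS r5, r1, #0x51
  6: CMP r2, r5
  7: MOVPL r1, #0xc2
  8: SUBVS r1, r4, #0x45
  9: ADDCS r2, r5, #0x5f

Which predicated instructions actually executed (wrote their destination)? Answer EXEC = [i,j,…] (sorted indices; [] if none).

0: ✓ CMP  NZCV=0010
1: ✓ SUBCS  r2←0xf1
2: ✓ ADDCS  r0←0x4c
3: ✓ CMP  NZCV=0010
4: · MOVLT
5: ✓ ADDCS  r5←0x83
6: ✓ CMP  NZCV=0010
7: ✓ MOVPL  r1←0xc2
8: · SUBVS
9: ✓ ADDCS  r2←0xe2

EXEC = [1,2,5,7,9]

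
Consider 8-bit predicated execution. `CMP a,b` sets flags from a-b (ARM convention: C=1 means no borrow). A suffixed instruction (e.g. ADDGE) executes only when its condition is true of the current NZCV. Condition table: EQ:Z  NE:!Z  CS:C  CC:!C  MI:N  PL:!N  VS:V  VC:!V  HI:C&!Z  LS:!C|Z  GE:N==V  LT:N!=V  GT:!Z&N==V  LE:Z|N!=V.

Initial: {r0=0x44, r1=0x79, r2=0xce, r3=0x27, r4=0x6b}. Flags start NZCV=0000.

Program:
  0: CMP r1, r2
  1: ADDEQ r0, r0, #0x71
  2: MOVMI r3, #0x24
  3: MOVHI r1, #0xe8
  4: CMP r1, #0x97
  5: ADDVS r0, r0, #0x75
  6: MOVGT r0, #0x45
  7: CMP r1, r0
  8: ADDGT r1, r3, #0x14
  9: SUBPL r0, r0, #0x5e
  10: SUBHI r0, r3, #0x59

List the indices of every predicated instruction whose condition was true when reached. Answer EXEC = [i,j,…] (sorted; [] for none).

EXEC = [2,5,6,8,9,10]

[0] flags=1001 → (cmp)
[1] flags=1001 EQ?F → skip
[2] flags=1001 MI?T → r3=0x24
[3] flags=1001 HI?F → skip
[4] flags=1001 → (cmp)
[5] flags=1001 VS?T → r0=0xb9
[6] flags=1001 GT?T → r0=0x45
[7] flags=0010 → (cmp)
[8] flags=0010 GT?T → r1=0x38
[9] flags=0010 PL?T → r0=0xe7
[10] flags=0010 HI?T → r0=0xcb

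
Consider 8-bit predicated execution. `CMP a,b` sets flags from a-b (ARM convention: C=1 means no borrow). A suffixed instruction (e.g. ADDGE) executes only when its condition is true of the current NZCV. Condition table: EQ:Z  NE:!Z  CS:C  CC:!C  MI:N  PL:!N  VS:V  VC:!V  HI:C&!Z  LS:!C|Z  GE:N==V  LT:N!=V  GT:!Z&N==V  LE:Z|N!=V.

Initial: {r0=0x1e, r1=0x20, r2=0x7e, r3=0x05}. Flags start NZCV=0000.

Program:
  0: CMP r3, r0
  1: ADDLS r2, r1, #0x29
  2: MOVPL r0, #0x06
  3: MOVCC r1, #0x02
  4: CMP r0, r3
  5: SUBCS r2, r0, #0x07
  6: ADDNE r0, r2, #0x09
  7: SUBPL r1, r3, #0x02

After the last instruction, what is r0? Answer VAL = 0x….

VAL = 0x20

[0] flags=1000 → (cmp)
[1] flags=1000 LS?T → r2=0x49
[2] flags=1000 PL?F → skip
[3] flags=1000 CC?T → r1=0x02
[4] flags=0010 → (cmp)
[5] flags=0010 CS?T → r2=0x17
[6] flags=0010 NE?T → r0=0x20
[7] flags=0010 PL?T → r1=0x03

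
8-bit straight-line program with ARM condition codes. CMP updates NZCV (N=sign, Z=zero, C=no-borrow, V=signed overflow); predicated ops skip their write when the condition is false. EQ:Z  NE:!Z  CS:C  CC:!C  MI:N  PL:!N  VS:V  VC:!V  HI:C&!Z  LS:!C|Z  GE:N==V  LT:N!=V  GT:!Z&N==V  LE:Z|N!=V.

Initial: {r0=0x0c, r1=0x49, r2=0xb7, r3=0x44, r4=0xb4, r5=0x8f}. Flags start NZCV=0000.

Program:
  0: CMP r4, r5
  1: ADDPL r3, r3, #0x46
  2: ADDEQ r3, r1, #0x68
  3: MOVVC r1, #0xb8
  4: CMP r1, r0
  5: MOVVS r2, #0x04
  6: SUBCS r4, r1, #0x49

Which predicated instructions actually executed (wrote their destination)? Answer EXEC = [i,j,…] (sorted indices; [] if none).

[0] flags=0010 → (cmp)
[1] flags=0010 PL?T → r3=0x8a
[2] flags=0010 EQ?F → skip
[3] flags=0010 VC?T → r1=0xb8
[4] flags=1010 → (cmp)
[5] flags=1010 VS?F → skip
[6] flags=1010 CS?T → r4=0x6f

EXEC = [1,3,6]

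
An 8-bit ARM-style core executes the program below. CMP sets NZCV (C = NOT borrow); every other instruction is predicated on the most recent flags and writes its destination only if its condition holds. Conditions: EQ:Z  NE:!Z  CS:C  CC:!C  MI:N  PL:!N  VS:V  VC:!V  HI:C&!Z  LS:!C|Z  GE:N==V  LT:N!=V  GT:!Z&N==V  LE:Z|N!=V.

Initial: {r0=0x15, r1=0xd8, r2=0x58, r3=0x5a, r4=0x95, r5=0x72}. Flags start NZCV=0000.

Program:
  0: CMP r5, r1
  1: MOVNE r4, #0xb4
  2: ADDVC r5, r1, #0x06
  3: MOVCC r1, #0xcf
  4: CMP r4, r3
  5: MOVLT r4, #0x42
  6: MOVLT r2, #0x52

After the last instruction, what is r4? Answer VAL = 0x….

[0] flags=1001 → (cmp)
[1] flags=1001 NE?T → r4=0xb4
[2] flags=1001 VC?F → skip
[3] flags=1001 CC?T → r1=0xcf
[4] flags=0011 → (cmp)
[5] flags=0011 LT?T → r4=0x42
[6] flags=0011 LT?T → r2=0x52

VAL = 0x42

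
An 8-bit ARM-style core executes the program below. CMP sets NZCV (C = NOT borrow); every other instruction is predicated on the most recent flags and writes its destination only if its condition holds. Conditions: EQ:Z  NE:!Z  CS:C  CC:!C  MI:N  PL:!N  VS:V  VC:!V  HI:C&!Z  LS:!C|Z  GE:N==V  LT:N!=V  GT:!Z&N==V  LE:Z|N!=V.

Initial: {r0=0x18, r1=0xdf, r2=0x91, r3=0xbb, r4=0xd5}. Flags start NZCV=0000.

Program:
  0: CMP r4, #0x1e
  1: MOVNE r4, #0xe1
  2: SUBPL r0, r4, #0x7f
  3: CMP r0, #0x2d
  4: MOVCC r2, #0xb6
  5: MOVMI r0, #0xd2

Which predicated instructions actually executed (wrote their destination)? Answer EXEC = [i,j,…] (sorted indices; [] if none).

EXEC = [1,4,5]

[0] flags=1010 → (cmp)
[1] flags=1010 NE?T → r4=0xe1
[2] flags=1010 PL?F → skip
[3] flags=1000 → (cmp)
[4] flags=1000 CC?T → r2=0xb6
[5] flags=1000 MI?T → r0=0xd2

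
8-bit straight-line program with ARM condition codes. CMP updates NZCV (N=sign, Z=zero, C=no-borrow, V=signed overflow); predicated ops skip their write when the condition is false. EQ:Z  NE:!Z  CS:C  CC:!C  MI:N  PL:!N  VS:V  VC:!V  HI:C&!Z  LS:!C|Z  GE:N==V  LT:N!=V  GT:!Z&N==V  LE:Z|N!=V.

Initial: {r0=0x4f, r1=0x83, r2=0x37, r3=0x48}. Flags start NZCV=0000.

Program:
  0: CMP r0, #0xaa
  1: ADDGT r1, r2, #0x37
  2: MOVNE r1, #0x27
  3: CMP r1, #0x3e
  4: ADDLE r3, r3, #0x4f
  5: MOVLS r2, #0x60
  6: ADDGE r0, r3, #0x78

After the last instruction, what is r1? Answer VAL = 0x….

VAL = 0x27

[0] flags=1001 → (cmp)
[1] flags=1001 GT?T → r1=0x6e
[2] flags=1001 NE?T → r1=0x27
[3] flags=1000 → (cmp)
[4] flags=1000 LE?T → r3=0x97
[5] flags=1000 LS?T → r2=0x60
[6] flags=1000 GE?F → skip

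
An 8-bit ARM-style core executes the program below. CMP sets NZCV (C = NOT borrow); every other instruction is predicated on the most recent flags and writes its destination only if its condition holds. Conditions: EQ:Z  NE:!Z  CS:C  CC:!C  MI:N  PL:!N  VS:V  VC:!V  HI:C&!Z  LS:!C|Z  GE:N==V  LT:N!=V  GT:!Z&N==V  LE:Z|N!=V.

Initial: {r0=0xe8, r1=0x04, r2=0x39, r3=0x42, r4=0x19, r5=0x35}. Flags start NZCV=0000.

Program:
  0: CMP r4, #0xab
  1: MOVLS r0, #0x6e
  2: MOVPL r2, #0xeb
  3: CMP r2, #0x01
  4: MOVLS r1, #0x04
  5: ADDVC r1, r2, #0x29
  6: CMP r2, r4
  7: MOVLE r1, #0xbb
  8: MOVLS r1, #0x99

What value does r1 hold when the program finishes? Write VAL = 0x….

VAL = 0xbb

[0] flags=0000 → (cmp)
[1] flags=0000 LS?T → r0=0x6e
[2] flags=0000 PL?T → r2=0xeb
[3] flags=1010 → (cmp)
[4] flags=1010 LS?F → skip
[5] flags=1010 VC?T → r1=0x14
[6] flags=1010 → (cmp)
[7] flags=1010 LE?T → r1=0xbb
[8] flags=1010 LS?F → skip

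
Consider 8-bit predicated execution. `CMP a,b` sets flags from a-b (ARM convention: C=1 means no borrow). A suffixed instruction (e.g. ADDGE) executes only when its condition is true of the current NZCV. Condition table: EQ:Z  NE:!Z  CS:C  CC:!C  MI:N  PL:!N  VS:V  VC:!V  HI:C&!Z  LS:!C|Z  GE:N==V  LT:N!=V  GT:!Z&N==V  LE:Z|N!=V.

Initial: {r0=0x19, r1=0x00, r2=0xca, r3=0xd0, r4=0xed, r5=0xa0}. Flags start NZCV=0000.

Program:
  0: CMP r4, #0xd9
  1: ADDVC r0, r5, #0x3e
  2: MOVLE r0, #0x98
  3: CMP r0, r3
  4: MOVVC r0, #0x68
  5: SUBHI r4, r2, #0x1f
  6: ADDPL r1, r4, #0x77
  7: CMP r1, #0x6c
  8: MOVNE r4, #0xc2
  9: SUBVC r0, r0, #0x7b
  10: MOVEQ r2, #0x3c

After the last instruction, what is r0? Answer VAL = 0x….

VAL = 0xed

[0] flags=0010 → (cmp)
[1] flags=0010 VC?T → r0=0xde
[2] flags=0010 LE?F → skip
[3] flags=0010 → (cmp)
[4] flags=0010 VC?T → r0=0x68
[5] flags=0010 HI?T → r4=0xab
[6] flags=0010 PL?T → r1=0x22
[7] flags=1000 → (cmp)
[8] flags=1000 NE?T → r4=0xc2
[9] flags=1000 VC?T → r0=0xed
[10] flags=1000 EQ?F → skip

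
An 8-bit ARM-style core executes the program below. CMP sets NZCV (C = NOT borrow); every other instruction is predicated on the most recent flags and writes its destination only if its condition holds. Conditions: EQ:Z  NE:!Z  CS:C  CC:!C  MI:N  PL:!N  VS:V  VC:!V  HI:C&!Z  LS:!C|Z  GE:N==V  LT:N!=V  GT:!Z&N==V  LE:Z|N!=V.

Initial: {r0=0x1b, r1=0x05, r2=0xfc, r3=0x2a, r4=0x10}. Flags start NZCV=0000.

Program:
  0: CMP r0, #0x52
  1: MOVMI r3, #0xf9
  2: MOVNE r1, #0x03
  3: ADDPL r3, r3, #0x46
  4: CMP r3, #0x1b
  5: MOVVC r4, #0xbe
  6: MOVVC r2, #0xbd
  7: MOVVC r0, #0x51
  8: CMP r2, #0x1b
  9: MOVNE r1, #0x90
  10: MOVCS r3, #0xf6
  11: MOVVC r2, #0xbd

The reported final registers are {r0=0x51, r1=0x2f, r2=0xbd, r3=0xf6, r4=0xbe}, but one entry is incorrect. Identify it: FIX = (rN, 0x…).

0: ✓ CMP  NZCV=1000
1: ✓ MOVMI  r3←0xf9
2: ✓ MOVNE  r1←0x03
3: · ADDPL
4: ✓ CMP  NZCV=1010
5: ✓ MOVVC  r4←0xbe
6: ✓ MOVVC  r2←0xbd
7: ✓ MOVVC  r0←0x51
8: ✓ CMP  NZCV=1010
9: ✓ MOVNE  r1←0x90
10: ✓ MOVCS  r3←0xf6
11: ✓ MOVVC  r2←0xbd

FIX = (r1, 0x90)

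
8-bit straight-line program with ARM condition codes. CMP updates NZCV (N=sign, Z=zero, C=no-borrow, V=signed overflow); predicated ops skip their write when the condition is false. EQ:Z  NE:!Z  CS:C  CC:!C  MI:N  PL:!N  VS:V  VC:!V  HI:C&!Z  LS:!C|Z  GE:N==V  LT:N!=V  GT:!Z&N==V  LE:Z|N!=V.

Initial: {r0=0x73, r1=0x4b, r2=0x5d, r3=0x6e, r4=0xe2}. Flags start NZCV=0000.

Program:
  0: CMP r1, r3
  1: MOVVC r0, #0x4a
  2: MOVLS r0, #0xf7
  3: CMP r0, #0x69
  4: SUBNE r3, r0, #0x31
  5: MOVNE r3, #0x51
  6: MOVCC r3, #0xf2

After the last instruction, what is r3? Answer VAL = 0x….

VAL = 0x51

0: ✓ CMP  NZCV=1000
1: ✓ MOVVC  r0←0x4a
2: ✓ MOVLS  r0←0xf7
3: ✓ CMP  NZCV=1010
4: ✓ SUBNE  r3←0xc6
5: ✓ MOVNE  r3←0x51
6: · MOVCC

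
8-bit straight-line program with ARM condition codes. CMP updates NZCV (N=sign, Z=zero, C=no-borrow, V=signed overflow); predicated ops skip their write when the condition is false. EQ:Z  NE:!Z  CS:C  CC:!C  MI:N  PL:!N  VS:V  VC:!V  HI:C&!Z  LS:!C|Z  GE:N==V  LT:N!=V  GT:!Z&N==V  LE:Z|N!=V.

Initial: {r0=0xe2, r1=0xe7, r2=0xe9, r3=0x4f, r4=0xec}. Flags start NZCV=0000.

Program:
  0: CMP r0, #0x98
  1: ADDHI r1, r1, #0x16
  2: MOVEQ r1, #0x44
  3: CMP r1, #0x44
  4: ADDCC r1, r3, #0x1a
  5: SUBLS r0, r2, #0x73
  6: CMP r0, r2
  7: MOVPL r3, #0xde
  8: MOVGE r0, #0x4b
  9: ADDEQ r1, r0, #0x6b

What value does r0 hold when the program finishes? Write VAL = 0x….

[0] flags=0010 → (cmp)
[1] flags=0010 HI?T → r1=0xfd
[2] flags=0010 EQ?F → skip
[3] flags=1010 → (cmp)
[4] flags=1010 CC?F → skip
[5] flags=1010 LS?F → skip
[6] flags=1000 → (cmp)
[7] flags=1000 PL?F → skip
[8] flags=1000 GE?F → skip
[9] flags=1000 EQ?F → skip

VAL = 0xe2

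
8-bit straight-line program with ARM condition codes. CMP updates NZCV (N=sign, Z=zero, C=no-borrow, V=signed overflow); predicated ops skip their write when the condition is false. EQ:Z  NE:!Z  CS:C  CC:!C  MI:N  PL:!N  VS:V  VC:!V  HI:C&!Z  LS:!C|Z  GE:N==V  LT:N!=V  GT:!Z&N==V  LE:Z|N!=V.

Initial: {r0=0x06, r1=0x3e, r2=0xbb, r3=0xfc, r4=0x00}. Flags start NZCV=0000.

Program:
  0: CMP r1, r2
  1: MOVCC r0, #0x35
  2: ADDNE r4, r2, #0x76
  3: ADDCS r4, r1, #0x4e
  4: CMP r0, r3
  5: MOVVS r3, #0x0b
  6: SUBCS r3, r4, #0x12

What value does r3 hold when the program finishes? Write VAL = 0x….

VAL = 0xfc

[0] flags=1001 → (cmp)
[1] flags=1001 CC?T → r0=0x35
[2] flags=1001 NE?T → r4=0x31
[3] flags=1001 CS?F → skip
[4] flags=0000 → (cmp)
[5] flags=0000 VS?F → skip
[6] flags=0000 CS?F → skip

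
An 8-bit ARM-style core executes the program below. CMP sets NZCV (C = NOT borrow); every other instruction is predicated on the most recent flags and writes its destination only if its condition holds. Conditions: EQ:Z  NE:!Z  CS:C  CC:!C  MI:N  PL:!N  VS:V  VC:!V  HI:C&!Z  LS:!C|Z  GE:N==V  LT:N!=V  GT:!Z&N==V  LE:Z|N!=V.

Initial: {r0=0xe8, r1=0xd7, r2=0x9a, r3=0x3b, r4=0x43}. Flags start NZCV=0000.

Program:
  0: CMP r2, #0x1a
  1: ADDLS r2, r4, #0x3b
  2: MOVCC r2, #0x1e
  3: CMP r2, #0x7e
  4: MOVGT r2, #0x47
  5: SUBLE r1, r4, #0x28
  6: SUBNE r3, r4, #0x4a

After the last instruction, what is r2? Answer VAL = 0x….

VAL = 0x9a

[0] flags=1010 → (cmp)
[1] flags=1010 LS?F → skip
[2] flags=1010 CC?F → skip
[3] flags=0011 → (cmp)
[4] flags=0011 GT?F → skip
[5] flags=0011 LE?T → r1=0x1b
[6] flags=0011 NE?T → r3=0xf9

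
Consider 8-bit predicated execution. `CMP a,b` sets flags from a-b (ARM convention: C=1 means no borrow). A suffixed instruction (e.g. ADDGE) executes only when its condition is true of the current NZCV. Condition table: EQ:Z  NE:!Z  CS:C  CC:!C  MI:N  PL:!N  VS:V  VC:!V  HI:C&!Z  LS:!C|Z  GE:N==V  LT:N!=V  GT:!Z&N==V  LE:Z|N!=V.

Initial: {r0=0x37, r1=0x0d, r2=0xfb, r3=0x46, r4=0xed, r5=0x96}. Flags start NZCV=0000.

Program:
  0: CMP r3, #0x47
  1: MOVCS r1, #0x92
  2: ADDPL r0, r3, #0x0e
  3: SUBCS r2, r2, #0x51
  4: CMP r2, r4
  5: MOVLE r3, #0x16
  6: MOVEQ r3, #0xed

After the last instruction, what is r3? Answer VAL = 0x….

VAL = 0x46

0: ✓ CMP  NZCV=1000
1: · MOVCS
2: · ADDPL
3: · SUBCS
4: ✓ CMP  NZCV=0010
5: · MOVLE
6: · MOVEQ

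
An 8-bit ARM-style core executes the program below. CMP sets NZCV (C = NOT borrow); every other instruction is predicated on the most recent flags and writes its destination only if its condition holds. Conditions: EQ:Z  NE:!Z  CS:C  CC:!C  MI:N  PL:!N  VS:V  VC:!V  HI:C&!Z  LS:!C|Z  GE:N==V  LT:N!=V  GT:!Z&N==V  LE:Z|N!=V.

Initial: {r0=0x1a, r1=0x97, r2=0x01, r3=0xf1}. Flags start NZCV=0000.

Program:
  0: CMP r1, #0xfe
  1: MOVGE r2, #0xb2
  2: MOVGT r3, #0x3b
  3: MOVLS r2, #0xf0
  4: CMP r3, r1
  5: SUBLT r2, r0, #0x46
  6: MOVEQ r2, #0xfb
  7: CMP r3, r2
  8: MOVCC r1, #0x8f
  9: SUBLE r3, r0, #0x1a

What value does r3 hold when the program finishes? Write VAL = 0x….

VAL = 0xf1

0: ✓ CMP  NZCV=1000
1: · MOVGE
2: · MOVGT
3: ✓ MOVLS  r2←0xf0
4: ✓ CMP  NZCV=0010
5: · SUBLT
6: · MOVEQ
7: ✓ CMP  NZCV=0010
8: · MOVCC
9: · SUBLE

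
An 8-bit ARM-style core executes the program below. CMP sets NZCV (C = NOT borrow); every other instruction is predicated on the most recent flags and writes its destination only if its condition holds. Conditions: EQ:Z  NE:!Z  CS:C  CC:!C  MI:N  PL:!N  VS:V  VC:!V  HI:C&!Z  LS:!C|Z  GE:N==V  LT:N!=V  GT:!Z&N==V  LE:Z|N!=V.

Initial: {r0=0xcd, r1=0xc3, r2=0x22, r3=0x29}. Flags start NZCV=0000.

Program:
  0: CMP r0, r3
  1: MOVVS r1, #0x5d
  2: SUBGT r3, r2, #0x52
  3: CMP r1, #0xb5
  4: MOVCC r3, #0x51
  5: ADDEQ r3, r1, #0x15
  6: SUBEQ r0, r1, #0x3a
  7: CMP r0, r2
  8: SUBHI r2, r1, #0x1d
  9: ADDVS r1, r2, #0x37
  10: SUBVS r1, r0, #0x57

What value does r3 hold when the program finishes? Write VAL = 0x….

VAL = 0x29

0: ✓ CMP  NZCV=1010
1: · MOVVS
2: · SUBGT
3: ✓ CMP  NZCV=0010
4: · MOVCC
5: · ADDEQ
6: · SUBEQ
7: ✓ CMP  NZCV=1010
8: ✓ SUBHI  r2←0xa6
9: · ADDVS
10: · SUBVS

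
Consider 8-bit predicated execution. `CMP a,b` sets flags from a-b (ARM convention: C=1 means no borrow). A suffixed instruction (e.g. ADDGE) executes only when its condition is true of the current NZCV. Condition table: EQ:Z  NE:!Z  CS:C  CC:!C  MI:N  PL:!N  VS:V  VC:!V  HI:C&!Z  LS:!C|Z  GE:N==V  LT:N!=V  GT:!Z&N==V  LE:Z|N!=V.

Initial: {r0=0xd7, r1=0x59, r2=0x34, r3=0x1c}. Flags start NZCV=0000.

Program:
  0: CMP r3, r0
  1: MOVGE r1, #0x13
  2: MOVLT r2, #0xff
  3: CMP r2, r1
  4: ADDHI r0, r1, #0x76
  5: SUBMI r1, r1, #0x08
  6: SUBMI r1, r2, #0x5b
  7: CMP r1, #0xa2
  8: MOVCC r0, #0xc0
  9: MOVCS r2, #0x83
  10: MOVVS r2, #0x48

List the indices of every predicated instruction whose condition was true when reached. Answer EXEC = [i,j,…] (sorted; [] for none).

EXEC = [1,4,8]

[0] flags=0000 → (cmp)
[1] flags=0000 GE?T → r1=0x13
[2] flags=0000 LT?F → skip
[3] flags=0010 → (cmp)
[4] flags=0010 HI?T → r0=0x89
[5] flags=0010 MI?F → skip
[6] flags=0010 MI?F → skip
[7] flags=0000 → (cmp)
[8] flags=0000 CC?T → r0=0xc0
[9] flags=0000 CS?F → skip
[10] flags=0000 VS?F → skip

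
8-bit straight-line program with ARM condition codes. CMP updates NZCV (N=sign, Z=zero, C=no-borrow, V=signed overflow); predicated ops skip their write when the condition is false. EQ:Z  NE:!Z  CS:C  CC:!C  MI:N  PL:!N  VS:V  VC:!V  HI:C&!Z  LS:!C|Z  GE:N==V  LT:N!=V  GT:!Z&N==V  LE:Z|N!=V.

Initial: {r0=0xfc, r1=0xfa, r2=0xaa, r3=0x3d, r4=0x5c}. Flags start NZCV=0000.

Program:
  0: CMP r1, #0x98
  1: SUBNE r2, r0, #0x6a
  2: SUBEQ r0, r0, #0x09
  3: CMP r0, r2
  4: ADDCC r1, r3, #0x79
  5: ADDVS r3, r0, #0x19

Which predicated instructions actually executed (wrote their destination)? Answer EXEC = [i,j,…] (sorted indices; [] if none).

[0] flags=0010 → (cmp)
[1] flags=0010 NE?T → r2=0x92
[2] flags=0010 EQ?F → skip
[3] flags=0010 → (cmp)
[4] flags=0010 CC?F → skip
[5] flags=0010 VS?F → skip

EXEC = [1]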